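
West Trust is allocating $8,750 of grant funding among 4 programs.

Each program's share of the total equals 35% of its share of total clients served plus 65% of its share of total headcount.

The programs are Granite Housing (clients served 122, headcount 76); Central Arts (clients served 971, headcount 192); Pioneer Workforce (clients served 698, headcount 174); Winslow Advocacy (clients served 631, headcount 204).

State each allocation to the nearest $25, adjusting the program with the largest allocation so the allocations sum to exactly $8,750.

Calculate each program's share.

Granite Housing: $825; Central Arts: $2,900; Pioneer Workforce: $2,425; Winslow Advocacy: $2,600

Clients served total 2,422; headcount total 646.
Blended shares (35% clients served + 65% headcount): Granite Housing 0.0941; Central Arts 0.3335; Pioneer Workforce 0.2759; Winslow Advocacy 0.2964.
Pro-rata amounts: Granite Housing 823.38; Central Arts 2,918.18; Pioneer Workforce 2,414.51; Winslow Advocacy 2,593.92.
After rounding ($25): Granite Housing $825; Central Arts $2,925; Pioneer Workforce $2,425; Winslow Advocacy $2,600. Sum = $8,775.
Difference $8,750 − $8,775 = −$25 applied to largest allocation (Central Arts): Central Arts becomes $2,900.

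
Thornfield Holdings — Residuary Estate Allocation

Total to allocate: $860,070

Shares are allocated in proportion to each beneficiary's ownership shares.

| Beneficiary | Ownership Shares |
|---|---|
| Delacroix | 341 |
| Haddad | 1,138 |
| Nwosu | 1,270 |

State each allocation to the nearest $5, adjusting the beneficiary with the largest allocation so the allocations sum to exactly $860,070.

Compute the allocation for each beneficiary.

Delacroix: $106,685 | Haddad: $356,040 | Nwosu: $397,345

Combined ownership shares = 2,749.
Pro-rata amounts: Delacroix 341/2,749 × $860,070 = 106,687.48; Haddad 1,138/2,749 × $860,070 = 356,042.07; Nwosu 1,270/2,749 × $860,070 = 397,340.45.
Rounded to nearest $5: Delacroix $106,685; Haddad $356,040; Nwosu $397,340. Sum = $860,065.
Difference $860,070 − $860,065 = +$5 applied to largest allocation (Nwosu): Nwosu becomes $397,345.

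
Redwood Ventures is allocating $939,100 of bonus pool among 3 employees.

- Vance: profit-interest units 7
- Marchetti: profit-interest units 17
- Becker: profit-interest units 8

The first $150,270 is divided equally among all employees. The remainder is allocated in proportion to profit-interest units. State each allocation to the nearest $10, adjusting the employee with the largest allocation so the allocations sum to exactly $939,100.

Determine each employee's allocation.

Vance: $222,650; Marchetti: $469,150; Becker: $247,300

$150,270 shared equally gives $50,090 per employee.
Remainder $788,830 by profit-interest units (total 32): Vance 172,556.56 → $172,560; Marchetti 419,065.94 → $419,070; Becker 197,207.50 → $197,210.
Rounding difference −$10 on remainder applied to Marchetti.
Totals: Vance $50,090 + $172,560 = $222,650; Marchetti $50,090 + $419,060 = $469,150; Becker $50,090 + $197,210 = $247,300.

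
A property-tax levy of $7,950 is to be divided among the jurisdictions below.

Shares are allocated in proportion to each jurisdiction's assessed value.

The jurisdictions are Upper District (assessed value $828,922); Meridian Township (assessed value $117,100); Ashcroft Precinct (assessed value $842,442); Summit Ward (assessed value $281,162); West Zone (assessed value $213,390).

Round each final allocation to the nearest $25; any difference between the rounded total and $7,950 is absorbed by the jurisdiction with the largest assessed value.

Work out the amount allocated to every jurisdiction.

Total assessed value = 2,283,016.
Proportional shares: Upper District 828,922/2,283,016 × $7,950 = 2,886.50; Meridian Township 117,100/2,283,016 × $7,950 = 407.77; Ashcroft Precinct 842,442/2,283,016 × $7,950 = 2,933.58; Summit Ward 281,162/2,283,016 × $7,950 = 979.07; West Zone 213,390/2,283,016 × $7,950 = 743.07.
At nearest $25: Upper District $2,875; Meridian Township $400; Ashcroft Precinct $2,925; Summit Ward $975; West Zone $750. Sum = $7,925.
Difference $7,950 − $7,925 = +$25 applied to largest assessed value (Ashcroft Precinct): Ashcroft Precinct becomes $2,950.

Upper District: $2,875 · Meridian Township: $400 · Ashcroft Precinct: $2,950 · Summit Ward: $975 · West Zone: $750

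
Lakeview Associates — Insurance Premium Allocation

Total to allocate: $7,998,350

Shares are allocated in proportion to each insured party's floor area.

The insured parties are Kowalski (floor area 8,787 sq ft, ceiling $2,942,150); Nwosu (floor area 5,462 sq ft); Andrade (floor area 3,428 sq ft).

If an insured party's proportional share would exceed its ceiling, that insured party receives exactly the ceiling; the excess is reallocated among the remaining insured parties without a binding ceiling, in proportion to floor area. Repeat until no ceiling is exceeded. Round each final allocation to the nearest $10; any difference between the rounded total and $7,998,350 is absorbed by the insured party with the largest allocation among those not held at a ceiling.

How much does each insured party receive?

Kowalski: $2,942,150 · Nwosu: $3,106,520 · Andrade: $1,949,680

Floor area total: 17,677.
Pro-rata shares before constraints: Kowalski 3,975,872.68; Nwosu 2,471,402.82; Andrade 1,551,074.49.
Cap binds for Kowalski ($2,942,150); residual $5,056,200 reallocated over remaining floor area 8,890.
Redistributed shares: Nwosu 3,106,520.18 → $3,106,520; Andrade 1,949,679.82 → $1,949,680.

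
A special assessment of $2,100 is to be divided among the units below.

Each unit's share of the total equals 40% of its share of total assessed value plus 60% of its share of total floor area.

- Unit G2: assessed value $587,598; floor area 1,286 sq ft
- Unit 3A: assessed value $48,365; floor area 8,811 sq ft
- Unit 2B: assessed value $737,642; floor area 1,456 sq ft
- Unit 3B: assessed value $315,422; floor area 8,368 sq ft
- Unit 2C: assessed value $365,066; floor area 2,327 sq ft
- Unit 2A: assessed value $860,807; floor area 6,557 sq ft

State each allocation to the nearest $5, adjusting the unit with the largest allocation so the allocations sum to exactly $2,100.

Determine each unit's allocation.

Unit G2: $225 | Unit 3A: $400 | Unit 2B: $275 | Unit 3B: $455 | Unit 2C: $205 | Unit 2A: $540

Totals — assessed value 2,914,900, floor area 28,805.
Combined weights (40% assessed value + 60% floor area): Unit G2 0.1074; Unit 3A 0.1902; Unit 2B 0.1316; Unit 3B 0.2176; Unit 2C 0.0986; Unit 2A 0.2547.
Proportional shares: Unit G2 225.58; Unit 3A 399.35; Unit 2B 276.26; Unit 3B 456.93; Unit 2C 206.99; Unit 2A 534.88.
After rounding ($5): Unit G2 $225; Unit 3A $400; Unit 2B $275; Unit 3B $455; Unit 2C $205; Unit 2A $535. Sum = $2,095.
Difference $2,100 − $2,095 = +$5 applied to largest allocation (Unit 2A): Unit 2A becomes $540.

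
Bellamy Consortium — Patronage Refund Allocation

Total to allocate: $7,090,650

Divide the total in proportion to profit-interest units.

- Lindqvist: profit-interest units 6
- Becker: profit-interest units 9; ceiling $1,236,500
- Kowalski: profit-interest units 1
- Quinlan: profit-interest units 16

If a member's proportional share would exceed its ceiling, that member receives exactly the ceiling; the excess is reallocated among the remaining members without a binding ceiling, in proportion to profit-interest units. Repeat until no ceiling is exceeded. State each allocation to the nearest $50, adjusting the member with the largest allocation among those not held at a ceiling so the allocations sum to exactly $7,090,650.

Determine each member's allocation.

Sum of profit-interest units: 32.
Proportional shares (ignoring caps): Lindqvist 1,329,496.88; Becker 1,994,245.31; Kowalski 221,582.81; Quinlan 3,545,325.00.
Capped: Becker ($1,236,500); remaining pool $5,854,150 reallocated over remaining profit-interest units 23.
Shares after redistribution: Lindqvist 1,527,169.57 → $1,527,150; Kowalski 254,528.26 → $254,550; Quinlan 4,072,452.17 → $4,072,450.

Lindqvist: $1,527,150 | Becker: $1,236,500 | Kowalski: $254,550 | Quinlan: $4,072,450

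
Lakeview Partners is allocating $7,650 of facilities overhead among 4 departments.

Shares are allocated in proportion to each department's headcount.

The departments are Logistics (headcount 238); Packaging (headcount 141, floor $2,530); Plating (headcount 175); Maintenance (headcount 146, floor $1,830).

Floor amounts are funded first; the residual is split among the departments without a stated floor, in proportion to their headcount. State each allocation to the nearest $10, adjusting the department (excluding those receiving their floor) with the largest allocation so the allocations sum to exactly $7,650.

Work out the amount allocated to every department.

Logistics: $1,900 · Packaging: $2,530 · Plating: $1,390 · Maintenance: $1,830

Fund the minimums — Packaging $2,530; Maintenance $1,830. Balance $3,290.
Balance split over remaining headcount 413: Logistics 1,895.93 → $1,900; Plating 1,394.07 → $1,390.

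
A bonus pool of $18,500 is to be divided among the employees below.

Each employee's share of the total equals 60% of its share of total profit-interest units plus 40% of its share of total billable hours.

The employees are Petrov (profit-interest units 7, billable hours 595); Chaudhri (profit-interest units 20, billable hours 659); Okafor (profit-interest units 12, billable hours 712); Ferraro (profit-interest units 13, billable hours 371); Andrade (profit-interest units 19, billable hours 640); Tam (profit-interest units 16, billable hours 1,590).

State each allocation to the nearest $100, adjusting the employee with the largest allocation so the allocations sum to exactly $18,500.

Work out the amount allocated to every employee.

Profit-interest units total 87; billable hours total 4,567.
Combined weights (60% profit-interest units + 40% billable hours): Petrov 0.1004; Chaudhri 0.1956; Okafor 0.1451; Ferraro 0.1221; Andrade 0.1871; Tam 0.2496.
Proportional shares: Petrov 1,857.19; Chaudhri 3,619.51; Okafor 2,684.70; Ferraro 2,259.76; Andrade 3,461.14; Tam 4,617.69.
Rounded to nearest $100: Petrov $1,900; Chaudhri $3,600; Okafor $2,700; Ferraro $2,300; Andrade $3,500; Tam $4,600. Sum = $18,600.
Difference $18,500 − $18,600 = −$100 applied to largest allocation (Tam): Tam becomes $4,500.

Petrov: $1,900 · Chaudhri: $3,600 · Okafor: $2,700 · Ferraro: $2,300 · Andrade: $3,500 · Tam: $4,500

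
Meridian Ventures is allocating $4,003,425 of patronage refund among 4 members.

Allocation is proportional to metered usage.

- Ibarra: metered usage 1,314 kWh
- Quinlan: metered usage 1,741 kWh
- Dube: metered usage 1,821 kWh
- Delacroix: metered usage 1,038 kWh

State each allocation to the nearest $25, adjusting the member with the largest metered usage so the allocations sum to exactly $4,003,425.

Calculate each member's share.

Combined metered usage = 1,314 + 1,741 + 1,821 + 1,038 = 5,914.
Pro-rata amounts: Ibarra 889,499.57; Quinlan 1,178,553.08; Dube 1,232,708.31; Delacroix 702,664.04.
At nearest $25: Ibarra $889,500; Quinlan $1,178,550; Dube $1,232,700; Delacroix $702,675. Sum = $4,003,425.
Rounded total matches; no reconciliation needed.

Ibarra: $889,500; Quinlan: $1,178,550; Dube: $1,232,700; Delacroix: $702,675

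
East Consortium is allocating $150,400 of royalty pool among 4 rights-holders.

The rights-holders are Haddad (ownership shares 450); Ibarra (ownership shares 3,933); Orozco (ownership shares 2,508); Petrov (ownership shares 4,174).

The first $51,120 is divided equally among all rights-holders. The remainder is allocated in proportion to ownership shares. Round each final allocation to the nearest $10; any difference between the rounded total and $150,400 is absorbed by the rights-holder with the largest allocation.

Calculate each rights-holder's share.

Haddad: $16,820 · Ibarra: $48,070 · Orozco: $35,280 · Petrov: $50,230

$51,120 shared equally gives $12,780 per rights-holder.
Remainder $99,280 by ownership shares (total 11,065): Haddad 4,037.60 → $4,040; Ibarra 35,288.59 → $35,290; Orozco 22,502.87 → $22,500; Petrov 37,450.95 → $37,450.
Totals: Haddad $12,780 + $4,040 = $16,820; Ibarra $12,780 + $35,290 = $48,070; Orozco $12,780 + $22,500 = $35,280; Petrov $12,780 + $37,450 = $50,230.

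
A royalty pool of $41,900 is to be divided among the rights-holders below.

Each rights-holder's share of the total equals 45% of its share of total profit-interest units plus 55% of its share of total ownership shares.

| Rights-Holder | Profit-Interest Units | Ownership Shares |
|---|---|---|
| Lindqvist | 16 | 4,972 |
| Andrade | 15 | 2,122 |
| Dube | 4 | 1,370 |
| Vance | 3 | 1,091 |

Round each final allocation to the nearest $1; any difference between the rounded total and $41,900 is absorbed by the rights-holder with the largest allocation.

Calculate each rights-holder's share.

Lindqvist: $19,930 · Andrade: $12,561 · Dube: $5,289 · Vance: $4,120

Profit-interest units total 38; ownership shares total 9,555.
Blended shares (45% profit-interest units + 55% ownership shares): Lindqvist 0.4757; Andrade 0.2998; Dube 0.1262; Vance 0.0983.
Unrounded shares: Lindqvist 19,930.55; Andrade 12,560.66; Dube 5,288.94; Vance 4,119.86.
After rounding ($1): Lindqvist $19,931; Andrade $12,561; Dube $5,289; Vance $4,120. Sum = $41,901.
Difference $41,900 − $41,901 = −$1 applied to largest allocation (Lindqvist): Lindqvist becomes $19,930.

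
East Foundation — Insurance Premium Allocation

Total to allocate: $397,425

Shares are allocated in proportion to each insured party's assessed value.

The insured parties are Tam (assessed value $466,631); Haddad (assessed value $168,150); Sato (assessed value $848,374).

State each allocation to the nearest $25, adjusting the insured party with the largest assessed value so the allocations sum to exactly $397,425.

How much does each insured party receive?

Assessed value total: 466,631 + 168,150 + 848,374 = 1,483,155.
Unrounded shares: Tam 125,038.06; Haddad 45,057.34; Sato 227,329.60.
At nearest $25: Tam $125,050; Haddad $45,050; Sato $227,325. Sum = $397,425.
Sum already equals the total — no adjustment.

Tam: $125,050 | Haddad: $45,050 | Sato: $227,325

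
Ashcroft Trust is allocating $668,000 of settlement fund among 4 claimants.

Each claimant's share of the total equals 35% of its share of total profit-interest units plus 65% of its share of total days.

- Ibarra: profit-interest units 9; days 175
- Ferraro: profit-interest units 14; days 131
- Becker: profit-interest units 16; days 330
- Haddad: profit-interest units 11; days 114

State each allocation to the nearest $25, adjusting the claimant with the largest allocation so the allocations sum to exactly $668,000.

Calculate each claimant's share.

Ibarra: $143,400; Ferraro: $141,300; Becker: $265,875; Haddad: $117,425

Profit-interest units total 50; days total 750.
Blended shares (35% profit-interest units + 65% days): Ibarra 0.2147; Ferraro 0.2115; Becker 0.3980; Haddad 0.1758.
Pro-rata amounts: Ibarra 143,397.33; Ferraro 141,304.27; Becker 265,864.00; Haddad 117,434.40.
Rounded to nearest $25: Ibarra $143,400; Ferraro $141,300; Becker $265,875; Haddad $117,425. Sum = $668,000.
No rounding difference to absorb.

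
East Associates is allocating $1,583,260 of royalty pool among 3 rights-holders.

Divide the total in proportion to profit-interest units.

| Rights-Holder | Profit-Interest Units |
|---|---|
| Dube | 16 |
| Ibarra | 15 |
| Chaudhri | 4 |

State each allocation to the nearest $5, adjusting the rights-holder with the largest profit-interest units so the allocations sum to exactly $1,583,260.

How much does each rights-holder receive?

Dube: $723,775 · Ibarra: $678,540 · Chaudhri: $180,945

Profit-interest units total: 16 + 15 + 4 = 35.
Pro-rata amounts: Dube 723,776.00; Ibarra 678,540.00; Chaudhri 180,944.00.
Rounded to nearest $5: Dube $723,775; Ibarra $678,540; Chaudhri $180,945. Sum = $1,583,260.
Sum already equals the total — no adjustment.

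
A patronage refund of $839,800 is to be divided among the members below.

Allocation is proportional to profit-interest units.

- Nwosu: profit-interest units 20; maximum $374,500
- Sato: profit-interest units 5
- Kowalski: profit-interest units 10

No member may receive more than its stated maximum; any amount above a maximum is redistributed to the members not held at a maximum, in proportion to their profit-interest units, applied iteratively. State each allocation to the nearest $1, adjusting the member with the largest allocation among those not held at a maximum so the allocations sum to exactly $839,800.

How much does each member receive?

Combined profit-interest units = 35.
Unconstrained shares: Nwosu 479,885.71; Sato 119,971.43; Kowalski 239,942.86.
Capped: Nwosu ($374,500); residual $465,300 reallocated over remaining profit-interest units 15.
Remaining shares: Sato 155,100.00 → $155,100; Kowalski 310,200.00 → $310,200.

Nwosu: $374,500 · Sato: $155,100 · Kowalski: $310,200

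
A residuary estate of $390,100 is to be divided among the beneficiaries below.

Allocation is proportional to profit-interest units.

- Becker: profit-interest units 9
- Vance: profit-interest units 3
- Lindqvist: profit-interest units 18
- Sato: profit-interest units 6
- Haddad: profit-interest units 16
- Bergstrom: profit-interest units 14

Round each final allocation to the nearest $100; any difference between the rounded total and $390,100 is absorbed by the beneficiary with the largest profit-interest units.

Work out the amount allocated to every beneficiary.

Combined profit-interest units = 9 + 3 + 18 + 6 + 16 + 14 = 66.
Unrounded shares: Becker 53,195.45; Vance 17,731.82; Lindqvist 106,390.91; Sato 35,463.64; Haddad 94,569.70; Bergstrom 82,748.48.
At nearest $100: Becker $53,200; Vance $17,700; Lindqvist $106,400; Sato $35,500; Haddad $94,600; Bergstrom $82,700. Sum = $390,100.
Sum already equals the total — no adjustment.

Becker: $53,200; Vance: $17,700; Lindqvist: $106,400; Sato: $35,500; Haddad: $94,600; Bergstrom: $82,700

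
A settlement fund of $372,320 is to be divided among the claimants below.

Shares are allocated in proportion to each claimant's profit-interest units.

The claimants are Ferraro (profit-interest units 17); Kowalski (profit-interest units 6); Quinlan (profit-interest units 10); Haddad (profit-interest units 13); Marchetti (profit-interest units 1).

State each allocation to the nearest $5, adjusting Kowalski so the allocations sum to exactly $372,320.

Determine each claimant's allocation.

Ferraro: $134,670 · Kowalski: $47,535 · Quinlan: $79,215 · Haddad: $102,980 · Marchetti: $7,920

Profit-interest units total: 47.
Proportional shares: Ferraro 17/47 × $372,320 = 134,668.94; Kowalski 6/47 × $372,320 = 47,530.21; Quinlan 10/47 × $372,320 = 79,217.02; Haddad 13/47 × $372,320 = 102,982.13; Marchetti 1/47 × $372,320 = 7,921.70.
At nearest $5: Ferraro $134,670; Kowalski $47,530; Quinlan $79,215; Haddad $102,980; Marchetti $7,920. Sum = $372,315.
Difference $372,320 − $372,315 = +$5 applied to Kowalski: Kowalski becomes $47,535.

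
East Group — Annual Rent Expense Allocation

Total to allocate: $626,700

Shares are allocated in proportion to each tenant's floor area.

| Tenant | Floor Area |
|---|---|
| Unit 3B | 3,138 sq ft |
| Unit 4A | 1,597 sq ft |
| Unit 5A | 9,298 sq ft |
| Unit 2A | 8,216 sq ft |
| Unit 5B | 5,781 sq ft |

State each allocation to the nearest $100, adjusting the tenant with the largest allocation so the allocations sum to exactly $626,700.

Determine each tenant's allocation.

Unit 3B: $70,200; Unit 4A: $35,700; Unit 5A: $207,800; Unit 2A: $183,700; Unit 5B: $129,300

Floor area total: 28,030.
Unrounded shares: Unit 3B 3,138/28,030 × $626,700 = 70,159.99; Unit 4A 1,597/28,030 × $626,700 = 35,706.03; Unit 5A 9,298/28,030 × $626,700 = 207,886.43; Unit 2A 8,216/28,030 × $626,700 = 183,694.87; Unit 5B 5,781/28,030 × $626,700 = 129,252.68.
Rounded to nearest $100: Unit 3B $70,200; Unit 4A $35,700; Unit 5A $207,900; Unit 2A $183,700; Unit 5B $129,300. Sum = $626,800.
Difference $626,700 − $626,800 = −$100 applied to largest allocation (Unit 5A): Unit 5A becomes $207,800.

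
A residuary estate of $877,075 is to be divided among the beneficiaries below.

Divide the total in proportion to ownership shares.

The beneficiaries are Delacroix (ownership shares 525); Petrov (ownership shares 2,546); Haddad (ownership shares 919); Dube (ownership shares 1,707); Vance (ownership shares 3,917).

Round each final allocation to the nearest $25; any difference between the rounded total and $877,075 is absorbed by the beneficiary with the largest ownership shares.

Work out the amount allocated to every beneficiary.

Delacroix: $47,900; Petrov: $232,275; Haddad: $83,850; Dube: $155,725; Vance: $357,325

Sum of ownership shares: 9,614.
Pro-rata amounts: Delacroix 525/9,614 × $877,075 = 47,895.19; Petrov 2,546/9,614 × $877,075 = 232,268.87; Haddad 919/9,614 × $877,075 = 83,839.39; Dube 1,707/9,614 × $877,075 = 155,727.80; Vance 3,917/9,614 × $877,075 = 357,343.75.
Rounded to nearest $25: Delacroix $47,900; Petrov $232,275; Haddad $83,850; Dube $155,725; Vance $357,350. Sum = $877,100.
Difference $877,075 − $877,100 = −$25 applied to largest ownership shares (Vance): Vance becomes $357,325.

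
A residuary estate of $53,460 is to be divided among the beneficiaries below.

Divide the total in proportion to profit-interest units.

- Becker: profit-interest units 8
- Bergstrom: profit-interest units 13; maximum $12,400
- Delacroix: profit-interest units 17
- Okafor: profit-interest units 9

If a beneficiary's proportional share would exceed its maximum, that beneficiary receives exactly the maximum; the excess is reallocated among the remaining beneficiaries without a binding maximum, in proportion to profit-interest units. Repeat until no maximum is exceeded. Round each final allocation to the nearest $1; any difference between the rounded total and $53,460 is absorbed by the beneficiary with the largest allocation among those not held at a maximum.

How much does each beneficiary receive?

Combined profit-interest units = 47.
Pro-rata shares before constraints: Becker 9,099.57; Bergstrom 14,786.81; Delacroix 19,336.60; Okafor 10,237.02.
Held at cap: Bergstrom ($12,400); remaining pool $41,060 reallocated over remaining profit-interest units 34.
Shares after redistribution: Becker 9,661.18 → $9,661; Delacroix 20,530.00 → $20,530; Okafor 10,868.82 → $10,869.

Becker: $9,661 | Bergstrom: $12,400 | Delacroix: $20,530 | Okafor: $10,869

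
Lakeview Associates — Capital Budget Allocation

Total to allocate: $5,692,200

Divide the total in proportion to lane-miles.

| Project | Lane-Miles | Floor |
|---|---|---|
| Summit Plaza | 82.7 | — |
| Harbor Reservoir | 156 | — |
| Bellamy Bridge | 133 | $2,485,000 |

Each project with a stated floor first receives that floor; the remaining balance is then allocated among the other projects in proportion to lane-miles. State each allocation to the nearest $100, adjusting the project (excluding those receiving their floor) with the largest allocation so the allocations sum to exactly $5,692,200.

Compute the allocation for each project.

Minimums first: Bellamy Bridge $2,485,000. Balance $3,207,200.
Balance split over remaining lane-miles 238.7: Summit Plaza 1,111,166.49 → $1,111,200; Harbor Reservoir 2,096,033.51 → $2,096,000.

Summit Plaza: $1,111,200; Harbor Reservoir: $2,096,000; Bellamy Bridge: $2,485,000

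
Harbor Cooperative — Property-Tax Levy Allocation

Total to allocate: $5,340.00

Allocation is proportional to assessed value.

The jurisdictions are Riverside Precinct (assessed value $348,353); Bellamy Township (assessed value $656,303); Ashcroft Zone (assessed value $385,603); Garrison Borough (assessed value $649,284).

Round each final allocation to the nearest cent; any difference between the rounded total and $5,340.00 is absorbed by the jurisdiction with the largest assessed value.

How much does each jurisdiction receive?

Assessed value total: 348,353 + 656,303 + 385,603 + 649,284 = 2,039,543.
Pro-rata amounts: Riverside Precinct 912.0695; Bellamy Township 1,718.3546; Ashcroft Zone 1,009.5987; Garrison Borough 1,699.9772.
At nearest cent: Riverside Precinct $912.07; Bellamy Township $1,718.35; Ashcroft Zone $1,009.60; Garrison Borough $1,699.98. Sum = $5,340.00.
Sum already equals the total — no adjustment.

Riverside Precinct: $912.07; Bellamy Township: $1,718.35; Ashcroft Zone: $1,009.60; Garrison Borough: $1,699.98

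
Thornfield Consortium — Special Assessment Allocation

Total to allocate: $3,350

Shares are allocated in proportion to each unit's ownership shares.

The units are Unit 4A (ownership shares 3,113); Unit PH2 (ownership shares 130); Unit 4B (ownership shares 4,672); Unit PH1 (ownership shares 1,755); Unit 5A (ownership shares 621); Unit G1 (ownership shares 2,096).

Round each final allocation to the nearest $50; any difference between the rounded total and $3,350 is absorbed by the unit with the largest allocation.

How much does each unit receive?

Unit 4A: $850 · Unit PH2: $50 · Unit 4B: $1,300 · Unit PH1: $450 · Unit 5A: $150 · Unit G1: $550

Combined ownership shares = 12,387.
Pro-rata amounts: Unit 4A 3,113/12,387 × $3,350 = 841.89; Unit PH2 130/12,387 × $3,350 = 35.16; Unit 4B 4,672/12,387 × $3,350 = 1,263.52; Unit PH1 1,755/12,387 × $3,350 = 474.63; Unit 5A 621/12,387 × $3,350 = 167.95; Unit G1 2,096/12,387 × $3,350 = 566.85.
At nearest $50: Unit 4A $850; Unit PH2 $50; Unit 4B $1,250; Unit PH1 $450; Unit 5A $150; Unit G1 $550. Sum = $3,300.
Difference $3,350 − $3,300 = +$50 applied to largest allocation (Unit 4B): Unit 4B becomes $1,300.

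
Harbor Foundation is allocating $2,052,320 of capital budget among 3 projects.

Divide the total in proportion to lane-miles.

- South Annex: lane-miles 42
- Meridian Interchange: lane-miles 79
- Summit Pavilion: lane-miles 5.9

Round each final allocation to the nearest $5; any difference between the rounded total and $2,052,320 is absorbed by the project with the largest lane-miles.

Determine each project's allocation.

Total lane-miles = 42 + 79 + 5.9 = 126.9.
Raw shares: South Annex 679,254.85; Meridian Interchange 1,277,646.02; Summit Pavilion 95,419.13.
Rounded to nearest $5: South Annex $679,255; Meridian Interchange $1,277,645; Summit Pavilion $95,420. Sum = $2,052,320.
Rounded total matches; no reconciliation needed.

South Annex: $679,255; Meridian Interchange: $1,277,645; Summit Pavilion: $95,420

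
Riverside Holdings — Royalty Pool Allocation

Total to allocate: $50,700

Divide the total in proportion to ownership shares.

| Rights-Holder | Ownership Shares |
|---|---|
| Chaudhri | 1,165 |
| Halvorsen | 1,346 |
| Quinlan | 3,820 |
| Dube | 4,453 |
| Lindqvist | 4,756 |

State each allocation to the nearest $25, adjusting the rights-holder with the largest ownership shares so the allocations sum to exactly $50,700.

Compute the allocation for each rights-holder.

Combined ownership shares = 15,540.
Raw shares: Chaudhri 1,165/15,540 × $50,700 = 3,800.87; Halvorsen 1,346/15,540 × $50,700 = 4,391.39; Quinlan 3,820/15,540 × $50,700 = 12,462.93; Dube 4,453/15,540 × $50,700 = 14,528.13; Lindqvist 4,756/15,540 × $50,700 = 15,516.68.
Rounded to nearest $25: Chaudhri $3,800; Halvorsen $4,400; Quinlan $12,475; Dube $14,525; Lindqvist $15,525. Sum = $50,725.
Difference $50,700 − $50,725 = −$25 applied to largest ownership shares (Lindqvist): Lindqvist becomes $15,500.

Chaudhri: $3,800; Halvorsen: $4,400; Quinlan: $12,475; Dube: $14,525; Lindqvist: $15,500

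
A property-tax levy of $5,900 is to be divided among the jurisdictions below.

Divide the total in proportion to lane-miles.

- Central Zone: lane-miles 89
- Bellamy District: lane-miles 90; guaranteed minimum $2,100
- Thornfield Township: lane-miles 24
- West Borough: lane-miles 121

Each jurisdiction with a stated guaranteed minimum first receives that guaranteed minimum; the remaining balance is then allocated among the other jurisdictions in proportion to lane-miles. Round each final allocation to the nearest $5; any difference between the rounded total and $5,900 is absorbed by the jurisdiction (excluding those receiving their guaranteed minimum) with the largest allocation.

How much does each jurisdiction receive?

Fund the minimums — Bellamy District $2,100. Residual $3,800.
Residual split over remaining lane-miles 234: Central Zone 1,445.30 → $1,445; Thornfield Township 389.74 → $390; West Borough 1,964.96 → $1,965.

Central Zone: $1,445 · Bellamy District: $2,100 · Thornfield Township: $390 · West Borough: $1,965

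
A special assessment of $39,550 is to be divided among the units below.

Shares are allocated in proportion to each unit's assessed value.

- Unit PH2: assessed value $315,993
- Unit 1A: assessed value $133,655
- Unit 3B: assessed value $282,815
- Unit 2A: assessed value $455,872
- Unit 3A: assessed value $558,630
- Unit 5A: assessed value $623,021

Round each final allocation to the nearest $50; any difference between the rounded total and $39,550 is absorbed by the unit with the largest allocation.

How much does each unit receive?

Total assessed value = 2,369,986.
Unrounded shares: Unit PH2 315,993/2,369,986 × $39,550 = 5,273.25; Unit 1A 133,655/2,369,986 × $39,550 = 2,230.42; Unit 3B 282,815/2,369,986 × $39,550 = 4,719.58; Unit 2A 455,872/2,369,986 × $39,550 = 7,607.53; Unit 3A 558,630/2,369,986 × $39,550 = 9,322.34; Unit 5A 623,021/2,369,986 × $39,550 = 10,396.89.
After rounding ($50): Unit PH2 $5,250; Unit 1A $2,250; Unit 3B $4,700; Unit 2A $7,600; Unit 3A $9,300; Unit 5A $10,400. Sum = $39,500.
Difference $39,550 − $39,500 = +$50 applied to largest allocation (Unit 5A): Unit 5A becomes $10,450.

Unit PH2: $5,250; Unit 1A: $2,250; Unit 3B: $4,700; Unit 2A: $7,600; Unit 3A: $9,300; Unit 5A: $10,450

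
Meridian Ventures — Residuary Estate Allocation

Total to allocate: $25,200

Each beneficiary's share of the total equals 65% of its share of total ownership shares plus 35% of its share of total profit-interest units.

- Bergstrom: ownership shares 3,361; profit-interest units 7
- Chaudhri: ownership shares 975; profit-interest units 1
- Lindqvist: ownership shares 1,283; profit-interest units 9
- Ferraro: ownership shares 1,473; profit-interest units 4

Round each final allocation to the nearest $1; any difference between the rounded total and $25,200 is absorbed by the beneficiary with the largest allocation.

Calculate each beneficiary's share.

Bergstrom: $10,703 | Chaudhri: $2,672 | Lindqvist: $6,743 | Ferraro: $5,082

Totals — ownership shares 7,092, profit-interest units 21.
Blended shares (65% ownership shares + 35% profit-interest units): Bergstrom 0.4247; Chaudhri 0.1060; Lindqvist 0.2676; Ferraro 0.2017.
Raw shares: Bergstrom 10,702.72; Chaudhri 2,671.90; Lindqvist 6,743.27; Ferraro 5,082.11.
After rounding ($1): Bergstrom $10,703; Chaudhri $2,672; Lindqvist $6,743; Ferraro $5,082. Sum = $25,200.
Rounded total matches; no reconciliation needed.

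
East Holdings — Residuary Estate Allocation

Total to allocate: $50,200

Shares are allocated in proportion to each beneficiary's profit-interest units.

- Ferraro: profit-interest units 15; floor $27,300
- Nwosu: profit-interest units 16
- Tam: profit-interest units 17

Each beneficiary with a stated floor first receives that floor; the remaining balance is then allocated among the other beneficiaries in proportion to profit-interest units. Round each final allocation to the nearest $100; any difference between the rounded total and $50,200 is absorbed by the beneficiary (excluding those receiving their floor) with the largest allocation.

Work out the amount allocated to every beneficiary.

Ferraro: $27,300; Nwosu: $11,100; Tam: $11,800

Guaranteed amounts: Ferraro $27,300. Remaining pool $22,900.
Remaining pool split over remaining profit-interest units 33: Nwosu 11,103.03 → $11,100; Tam 11,796.97 → $11,800.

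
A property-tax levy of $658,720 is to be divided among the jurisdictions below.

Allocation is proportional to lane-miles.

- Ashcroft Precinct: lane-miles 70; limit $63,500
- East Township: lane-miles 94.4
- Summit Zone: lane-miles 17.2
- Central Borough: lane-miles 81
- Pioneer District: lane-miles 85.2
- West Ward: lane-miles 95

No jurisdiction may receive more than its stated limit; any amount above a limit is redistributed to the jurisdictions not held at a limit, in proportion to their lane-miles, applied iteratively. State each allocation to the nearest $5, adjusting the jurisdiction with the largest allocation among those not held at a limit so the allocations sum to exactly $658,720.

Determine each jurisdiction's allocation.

Lane-miles total: 442.8.
Unconstrained shares: Ashcroft Precinct 104,133.69; East Township 140,431.73; Summit Zone 25,587.14; Central Borough 120,497.56; Pioneer District 126,745.58; West Ward 141,324.30.
Held at cap: Ashcroft Precinct ($63,500); remaining pool $595,220 reallocated over remaining lane-miles 372.8.
Remaining shares: East Township 150,720.94 → $150,720; Summit Zone 27,461.87 → $27,460; Central Borough 129,326.23 → $129,325; Pioneer District 136,032.04 → $136,030; West Ward 151,678.92 → $151,680.
Rounding difference +$5 applied to West Ward → $151,685.

Ashcroft Precinct: $63,500 · East Township: $150,720 · Summit Zone: $27,460 · Central Borough: $129,325 · Pioneer District: $136,030 · West Ward: $151,685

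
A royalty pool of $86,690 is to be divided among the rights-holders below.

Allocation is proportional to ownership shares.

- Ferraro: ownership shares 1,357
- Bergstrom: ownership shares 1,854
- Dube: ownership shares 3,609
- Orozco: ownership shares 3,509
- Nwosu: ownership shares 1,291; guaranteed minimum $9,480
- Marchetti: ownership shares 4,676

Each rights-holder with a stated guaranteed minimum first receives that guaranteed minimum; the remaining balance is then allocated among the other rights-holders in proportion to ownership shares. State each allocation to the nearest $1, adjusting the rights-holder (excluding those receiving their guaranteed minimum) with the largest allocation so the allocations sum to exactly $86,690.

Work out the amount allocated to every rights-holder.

Minimums first: Nwosu $9,480. Balance $77,210.
Balance split over remaining ownership shares 15,005: Ferraro 6,982.60 → $6,983; Bergstrom 9,539.98 → $9,540; Dube 18,570.54 → $18,571; Orozco 18,055.97 → $18,056; Marchetti 24,060.91 → $24,061.
Rounding difference −$1 applied to Marchetti → $24,060.

Ferraro: $6,983; Bergstrom: $9,540; Dube: $18,571; Orozco: $18,056; Nwosu: $9,480; Marchetti: $24,060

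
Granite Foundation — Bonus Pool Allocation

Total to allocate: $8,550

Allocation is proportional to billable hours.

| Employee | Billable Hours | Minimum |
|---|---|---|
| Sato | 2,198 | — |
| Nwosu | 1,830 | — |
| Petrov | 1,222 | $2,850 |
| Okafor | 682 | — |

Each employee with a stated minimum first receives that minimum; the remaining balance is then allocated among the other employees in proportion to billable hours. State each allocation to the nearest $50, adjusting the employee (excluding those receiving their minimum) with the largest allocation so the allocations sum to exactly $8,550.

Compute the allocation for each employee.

Minimums first: Petrov $2,850. Remaining pool $5,700.
Remaining pool split over remaining billable hours 4,710: Sato 2,660.00 → $2,650; Nwosu 2,214.65 → $2,200; Okafor 825.35 → $850.

Sato: $2,650 | Nwosu: $2,200 | Petrov: $2,850 | Okafor: $850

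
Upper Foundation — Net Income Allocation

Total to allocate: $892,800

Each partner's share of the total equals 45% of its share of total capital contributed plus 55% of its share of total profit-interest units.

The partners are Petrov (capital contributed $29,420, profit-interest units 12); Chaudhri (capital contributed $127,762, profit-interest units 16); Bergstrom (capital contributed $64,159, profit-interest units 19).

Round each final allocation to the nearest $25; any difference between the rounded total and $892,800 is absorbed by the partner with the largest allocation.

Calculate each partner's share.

Capital contributed total 221,341; profit-interest units total 47.
Combined weights (45% capital contributed + 55% profit-interest units): Petrov 0.2002; Chaudhri 0.4470; Bergstrom 0.3528.
Pro-rata amounts: Petrov 178,772.68; Chaudhri 399,065.64; Bergstrom 314,961.68.
At nearest $25: Petrov $178,775; Chaudhri $399,075; Bergstrom $314,950. Sum = $892,800.
Sum already equals the total — no adjustment.

Petrov: $178,775 | Chaudhri: $399,075 | Bergstrom: $314,950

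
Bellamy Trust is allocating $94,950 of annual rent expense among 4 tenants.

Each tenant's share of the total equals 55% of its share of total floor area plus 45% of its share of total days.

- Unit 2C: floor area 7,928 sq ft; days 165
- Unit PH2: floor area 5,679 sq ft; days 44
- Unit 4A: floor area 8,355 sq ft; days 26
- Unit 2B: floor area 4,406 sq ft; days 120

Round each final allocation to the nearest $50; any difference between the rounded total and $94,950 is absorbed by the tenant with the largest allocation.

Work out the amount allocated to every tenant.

Unit 2C: $35,550; Unit PH2: $16,550; Unit 4A: $19,700; Unit 2B: $23,150

Totals — floor area 26,368, days 355.
Composite weights (55% floor area + 45% days): Unit 2C 0.3745; Unit PH2 0.1742; Unit 4A 0.2072; Unit 2B 0.2440.
Pro-rata amounts: Unit 2C 35,560.87; Unit PH2 16,543.21; Unit 4A 19,676.63; Unit 2B 23,169.29.
Rounded to nearest $50: Unit 2C $35,550; Unit PH2 $16,550; Unit 4A $19,700; Unit 2B $23,150. Sum = $94,950.
No rounding difference to absorb.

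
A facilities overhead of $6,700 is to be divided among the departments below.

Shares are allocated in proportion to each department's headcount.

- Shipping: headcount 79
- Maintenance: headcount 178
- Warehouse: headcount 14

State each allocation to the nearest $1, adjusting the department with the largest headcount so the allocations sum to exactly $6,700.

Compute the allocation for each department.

Sum of headcount: 79 + 178 + 14 = 271.
Proportional shares: Shipping 1,953.14; Maintenance 4,400.74; Warehouse 346.13.
After rounding ($1): Shipping $1,953; Maintenance $4,401; Warehouse $346. Sum = $6,700.
Rounded total matches; no reconciliation needed.

Shipping: $1,953 | Maintenance: $4,401 | Warehouse: $346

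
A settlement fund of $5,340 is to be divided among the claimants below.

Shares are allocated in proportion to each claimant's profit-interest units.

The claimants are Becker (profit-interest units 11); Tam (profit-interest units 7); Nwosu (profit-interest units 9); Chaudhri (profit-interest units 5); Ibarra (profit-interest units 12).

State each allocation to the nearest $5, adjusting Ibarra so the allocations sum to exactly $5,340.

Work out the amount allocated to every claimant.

Profit-interest units total: 44.
Unrounded shares: Becker 11/44 × $5,340 = 1,335.00; Tam 7/44 × $5,340 = 849.55; Nwosu 9/44 × $5,340 = 1,092.27; Chaudhri 5/44 × $5,340 = 606.82; Ibarra 12/44 × $5,340 = 1,456.36.
After rounding ($5): Becker $1,335; Tam $850; Nwosu $1,090; Chaudhri $605; Ibarra $1,455. Sum = $5,335.
Difference $5,340 − $5,335 = +$5 applied to Ibarra: Ibarra becomes $1,460.

Becker: $1,335; Tam: $850; Nwosu: $1,090; Chaudhri: $605; Ibarra: $1,460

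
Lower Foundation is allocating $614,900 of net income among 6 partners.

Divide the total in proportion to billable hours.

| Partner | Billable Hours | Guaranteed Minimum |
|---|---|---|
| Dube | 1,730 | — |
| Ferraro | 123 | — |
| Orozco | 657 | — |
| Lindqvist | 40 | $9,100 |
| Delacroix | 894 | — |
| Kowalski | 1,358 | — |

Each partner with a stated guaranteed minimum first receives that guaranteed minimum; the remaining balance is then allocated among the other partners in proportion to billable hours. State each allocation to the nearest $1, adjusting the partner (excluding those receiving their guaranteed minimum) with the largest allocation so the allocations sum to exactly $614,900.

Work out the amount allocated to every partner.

Guaranteed amounts: Lindqvist $9,100. Residual $605,800.
Residual split over remaining billable hours 4,762: Dube 220,082.74 → $220,083; Ferraro 15,647.501 → $15,648; Orozco 83,580.55 → $83,581; Delacroix 113,730.62 → $113,731; Kowalski 172,758.59 → $172,759.
Rounding difference −$2 applied to Dube → $220,081.

Dube: $220,081; Ferraro: $15,648; Orozco: $83,581; Lindqvist: $9,100; Delacroix: $113,731; Kowalski: $172,759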